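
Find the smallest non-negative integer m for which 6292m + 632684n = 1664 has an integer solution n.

2313

gcd(6292, 632684) = 52 (Euclid: 632684 = 100·6292 + 3484; 6292 = 1·3484 + 2808; 3484 = 1·2808 + 676; 2808 = 4·676 + 104; 676 = 6·104 + 52; 104 = 2·52 + 0), and 52 | 1664.
Extended Euclid: 6292·(-5631) + 632684·(56) = 52. Scale by 32: m₀ = -180192.
General solution m = m₀ + 12167t; reducing mod 12167 gives m = 2313 (and n = -23).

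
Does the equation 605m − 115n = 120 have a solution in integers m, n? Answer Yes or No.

Yes

By Bézout, 605m − 115n = 120 has integer solutions iff gcd(605, 115) | 120.
Euclid: 605 = 5·115 + 30; 115 = 3·30 + 25; 30 = 1·25 + 5; 25 = 5·5 + 0. gcd = 5; 120 mod 5 = 0. Yes.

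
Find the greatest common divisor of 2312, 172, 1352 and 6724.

gcd(2312, 172): 2312 = 13·172 + 76; 172 = 2·76 + 20; 76 = 3·20 + 16; 20 = 1·16 + 4; 16 = 4·4 + 0 → 4
gcd(4, 1352): 1352 = 338·4 + 0 → 4
gcd(4, 6724): 6724 = 1681·4 + 0 → 4

4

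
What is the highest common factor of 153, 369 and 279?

9

153 = 3² · 17; 369 = 3² · 41; 279 = 3² · 31
gcd takes min exponent of each prime: 3² = 9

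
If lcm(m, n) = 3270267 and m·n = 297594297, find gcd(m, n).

gcd·lcm = product, so gcd = 297594297/3270267 = 91.

91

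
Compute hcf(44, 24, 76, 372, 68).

4

44 = 2² · 11; 24 = 2³ · 3; 76 = 2² · 19; 372 = 2² · 3 · 31; 68 = 2² · 17
gcd takes min exponent of each prime: 2² = 4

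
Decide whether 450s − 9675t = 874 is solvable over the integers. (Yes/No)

gcd(450, 9675): 9675 = 21·450 + 225; 450 = 2·225 + 0 → 225
225 does not divide 874, so a solution does not exist.

No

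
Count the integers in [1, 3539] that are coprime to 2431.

2795

Prime factors of 2431: 11, 13, 17. Count integers ≤ 3539 divisible by none of them.
By inclusion–exclusion: 3539 − ⌊3539/11⌋ − ⌊3539/13⌋ − ⌊3539/17⌋ + ⌊3539/143⌋ + ⌊3539/187⌋ + ⌊3539/221⌋ − ⌊3539/2431⌋ = 2795.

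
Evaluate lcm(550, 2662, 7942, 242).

550 = 2 · 5² · 11; 2662 = 2 · 11³; 7942 = 2 · 11 · 19²; 242 = 2 · 11²
lcm takes max exponent of each prime: 2 · 5² · 11³ · 19² = 24024550

24024550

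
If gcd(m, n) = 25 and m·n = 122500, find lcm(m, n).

4900

gcd·lcm = product, so lcm = 122500/25 = 4900.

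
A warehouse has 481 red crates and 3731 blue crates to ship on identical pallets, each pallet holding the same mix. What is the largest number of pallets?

13

481 = 13 · 37
3731 = 7 · 13 · 41
Common: 13 = 13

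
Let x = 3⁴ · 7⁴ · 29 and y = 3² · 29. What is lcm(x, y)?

max exponent per prime: 3⁴ · 7⁴ · 29 = 5639949

5639949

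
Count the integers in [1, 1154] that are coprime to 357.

357 = 3·7·17. Inclusion–exclusion on these primes:
1154 − ⌊1154/3⌋ − ⌊1154/7⌋ − ⌊1154/17⌋ + ⌊1154/21⌋ + ⌊1154/51⌋ + ⌊1154/119⌋ − ⌊1154/357⌋ = 621

621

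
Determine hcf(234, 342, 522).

234 = 2 · 3² · 13; 342 = 2 · 3² · 19; 522 = 2 · 3² · 29
gcd takes min exponent of each prime: 2 · 3² = 18

18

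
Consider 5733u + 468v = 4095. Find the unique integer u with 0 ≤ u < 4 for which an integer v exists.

3

Euclid: 5733 = 12·468 + 117; 468 = 4·117 + 0 → gcd = 117; 4095 = 117·35.
Back-substitution yields 5733·(1) + 468·(-12) = 117, so one solution is u = 1·35 = 35, v = -12·35 = -420.
Solutions in u differ by 468/117 = 4; the one in [0, 4) is 35 mod 4 = 3.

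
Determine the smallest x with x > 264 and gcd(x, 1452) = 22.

286

Multiples of 22 above 264: 22·13, 22·14, … . Need the cofactor coprime to 1452/22 = 66.
Checking s = 13, 14, … the first with gcd(s, 66) = 1 is s = 13, giving 286.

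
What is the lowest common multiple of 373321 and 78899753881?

373321 = 13² · 47²; 78899753881 = 13² · 17² · 31² · 41²
max exponents: 13² · 17² · 31² · 41² · 47² = 174289556323129

174289556323129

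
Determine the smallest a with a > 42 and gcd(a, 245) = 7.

56

gcd(a, 245) = 7 forces 7 | a; write a = 7s. Then gcd(7s, 7·35) = 7·gcd(s, 35), so need gcd(s, 35) = 1.
7s > 42 gives s ≥ 7. The least s ≥ 7 coprime to 35 is 8, so a = 7·8 = 56.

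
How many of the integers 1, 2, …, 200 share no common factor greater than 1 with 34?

94

34 = 2·17. Inclusion–exclusion on these primes:
200 − ⌊200/2⌋ − ⌊200/17⌋ + ⌊200/34⌋ = 94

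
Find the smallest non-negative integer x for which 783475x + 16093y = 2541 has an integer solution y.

gcd(783475, 16093) = 847 (Euclid: 783475 = 48·16093 + 11011; 16093 = 1·11011 + 5082; 11011 = 2·5082 + 847; 5082 = 6·847 + 0), and 847 | 2541.
Extended Euclid: 783475·(3) + 16093·(-146) = 847. Scale by 3: x₀ = 9.
General solution x = x₀ + 19t; reducing mod 19 gives x = 9 (and y = -438).

9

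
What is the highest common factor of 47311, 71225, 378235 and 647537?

11

gcd(47311, 71225): 71225 = 1·47311 + 23914; 47311 = 1·23914 + 23397; 23914 = 1·23397 + 517; 23397 = 45·517 + 132; 517 = 3·132 + 121; 132 = 1·121 + 11; 121 = 11·11 + 0 → 11
gcd(11, 378235): 378235 = 34385·11 + 0 → 11
gcd(11, 647537): 647537 = 58867·11 + 0 → 11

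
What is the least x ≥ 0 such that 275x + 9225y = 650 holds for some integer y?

gcd(275, 9225) = 25 (Euclid: 9225 = 33·275 + 150; 275 = 1·150 + 125; 150 = 1·125 + 25; 125 = 5·25 + 0), and 25 | 650.
Extended Euclid: 275·(-67) + 9225·(2) = 25. Scale by 26: x₀ = -1742.
General solution x = x₀ + 369t; reducing mod 369 gives x = 103 (and y = -3).

103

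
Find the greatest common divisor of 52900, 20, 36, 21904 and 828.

52900 = 2² · 5² · 23²; 20 = 2² · 5; 36 = 2² · 3²; 21904 = 2⁴ · 37²; 828 = 2² · 3² · 23
gcd takes min exponent of each prime: 2² = 4

4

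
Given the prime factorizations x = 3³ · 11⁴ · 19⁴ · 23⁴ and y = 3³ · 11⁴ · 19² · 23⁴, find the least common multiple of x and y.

max exponent per prime: 3³ · 11⁴ · 19⁴ · 23⁴ = 14416513821396027

14416513821396027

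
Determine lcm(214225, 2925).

25064325

214225 = 5² · 11 · 19 · 41; 2925 = 3² · 5² · 13
max exponents: 3² · 5² · 11 · 13 · 19 · 41 = 25064325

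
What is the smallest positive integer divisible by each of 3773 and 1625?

6131125

3773 = 7³ · 11; 1625 = 5³ · 13
max exponents: 5³ · 7³ · 11 · 13 = 6131125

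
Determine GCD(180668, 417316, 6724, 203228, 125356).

4

180668 = 2² · 31² · 47; 417316 = 2² · 17² · 19²; 6724 = 2² · 41²; 203228 = 2² · 23 · 47²; 125356 = 2² · 7 · 11² · 37
gcd takes min exponent of each prime: 2² = 4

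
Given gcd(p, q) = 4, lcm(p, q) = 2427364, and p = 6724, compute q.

1444

p·q = gcd·lcm = 4·2427364 = 9709456, so q = 9709456/6724 = 1444.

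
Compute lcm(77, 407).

77 = 7 · 11; 407 = 11 · 37
max exponents: 7 · 11 · 37 = 2849

2849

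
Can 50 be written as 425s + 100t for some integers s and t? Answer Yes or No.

Yes

By Bézout, 425s + 100t = 50 has integer solutions iff gcd(425, 100) | 50.
Euclid: 425 = 4·100 + 25; 100 = 4·25 + 0. gcd = 25; 50 mod 25 = 0. Yes.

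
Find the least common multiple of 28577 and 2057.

28577 = 17 · 41²; 2057 = 11² · 17
max exponents: 11² · 17 · 41² = 3457817

3457817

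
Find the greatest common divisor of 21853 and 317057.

Euclid: 317057 = 14·21853 + 11115; 21853 = 1·11115 + 10738; 11115 = 1·10738 + 377; 10738 = 28·377 + 182; 377 = 2·182 + 13; 182 = 14·13 + 0. Last nonzero remainder: 13.

13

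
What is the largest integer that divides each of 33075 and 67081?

Euclid: 67081 = 2·33075 + 931; 33075 = 35·931 + 490; 931 = 1·490 + 441; 490 = 1·441 + 49; 441 = 9·49 + 0. Last nonzero remainder: 49.

49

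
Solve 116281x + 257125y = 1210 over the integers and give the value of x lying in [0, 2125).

785

Euclid: 257125 = 2·116281 + 24563; 116281 = 4·24563 + 18029; 24563 = 1·18029 + 6534; 18029 = 2·6534 + 4961; 6534 = 1·4961 + 1573; 4961 = 3·1573 + 242; 1573 = 6·242 + 121; 242 = 2·121 + 0 → gcd = 121; 1210 = 121·10.
Back-substitution yields 116281·(-984) + 257125·(445) = 121, so one solution is x = -984·10 = -9840, y = 445·10 = 4450.
Solutions in x differ by 257125/121 = 2125; the one in [0, 2125) is -9840 mod 2125 = 785.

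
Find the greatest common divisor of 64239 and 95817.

57

64239 = 3 · 7² · 19 · 23
95817 = 3 · 19 · 41²
Common: 3 · 19 = 57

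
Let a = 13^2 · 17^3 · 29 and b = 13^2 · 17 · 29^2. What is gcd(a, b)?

min exponent per shared prime: 13^2 · 17 · 29 = 83317

83317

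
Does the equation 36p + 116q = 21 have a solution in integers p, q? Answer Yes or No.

By Bézout, 36p + 116q = 21 has integer solutions iff gcd(36, 116) | 21.
Euclid: 116 = 3·36 + 8; 36 = 4·8 + 4; 8 = 2·4 + 0. gcd = 4; 21 mod 4 = 1. No.

No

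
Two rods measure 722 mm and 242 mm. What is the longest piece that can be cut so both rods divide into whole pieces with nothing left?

722 = 2 · 19²
242 = 2 · 11²
Common: 2 = 2

2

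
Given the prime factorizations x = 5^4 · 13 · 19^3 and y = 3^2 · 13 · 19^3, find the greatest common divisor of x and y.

89167

min exponent per shared prime: 13 · 19^3 = 89167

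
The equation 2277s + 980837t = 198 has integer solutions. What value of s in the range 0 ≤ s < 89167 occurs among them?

46522

gcd(2277, 980837) = 11 (Euclid: 980837 = 430·2277 + 1727; 2277 = 1·1727 + 550; 1727 = 3·550 + 77; 550 = 7·77 + 11; 77 = 7·11 + 0), and 11 | 198.
Extended Euclid: 2277·(12492) + 980837·(-29) = 11. Scale by 18: s₀ = 224856.
General solution s = s₀ + 89167k; reducing mod 89167 gives s = 46522 (and t = -108).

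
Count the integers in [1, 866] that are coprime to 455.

455 = 5·7·13. Inclusion–exclusion on these primes:
866 − ⌊866/5⌋ − ⌊866/7⌋ − ⌊866/13⌋ + ⌊866/35⌋ + ⌊866/65⌋ + ⌊866/91⌋ − ⌊866/455⌋ = 549

549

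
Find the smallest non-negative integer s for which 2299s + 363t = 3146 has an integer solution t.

2

gcd(2299, 363) = 121 (Euclid: 2299 = 6·363 + 121; 363 = 3·121 + 0), and 121 | 3146.
Extended Euclid: 2299·(1) + 363·(-6) = 121. Scale by 26: s₀ = 26.
General solution s = s₀ + 3k; reducing mod 3 gives s = 2 (and t = -4).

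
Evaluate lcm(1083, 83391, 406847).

13425951

lcm(1083, 83391) = 1083·83391/gcd = 90312453/1083 = 83391
lcm(83391, 406847) = 83391·406847/gcd = 33927378177/2527 = 13425951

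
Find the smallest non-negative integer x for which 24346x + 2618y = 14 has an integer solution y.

Reduce mod 2618: 24346x ≡ 14 (mod 2618). With g = gcd(24346, 2618) = 14 dividing 14, divide through: 1739x ≡ 1 (mod 187).
Since gcd(1739, 187) = 1, x ≡ 1·(1739)⁻¹ ≡ 177 (mod 187). Smallest non-negative: 177.

177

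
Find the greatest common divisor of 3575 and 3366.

11

3575 = 5² · 11 · 13
3366 = 2 · 3² · 11 · 17
Common: 11 = 11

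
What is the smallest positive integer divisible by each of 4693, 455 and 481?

4693 = 13 · 19²; 455 = 5 · 7 · 13; 481 = 13 · 37
lcm takes max exponent of each prime: 5 · 7 · 13 · 19² · 37 = 6077435

6077435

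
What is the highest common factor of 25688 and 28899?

Euclid: 28899 = 1·25688 + 3211; 25688 = 8·3211 + 0. Last nonzero remainder: 3211.

3211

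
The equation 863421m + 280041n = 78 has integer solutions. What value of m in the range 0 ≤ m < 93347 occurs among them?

12645

Reduce mod 280041: 863421m ≡ 78 (mod 280041). With g = gcd(863421, 280041) = 3 dividing 78, divide through: 287807m ≡ 26 (mod 93347).
Since gcd(287807, 93347) = 1, m ≡ 26·(287807)⁻¹ ≡ 12645 (mod 93347). Smallest non-negative: 12645.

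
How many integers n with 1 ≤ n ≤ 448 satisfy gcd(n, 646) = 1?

Prime factors of 646: 2, 17, 19. Count integers ≤ 448 divisible by none of them.
By inclusion–exclusion: 448 − ⌊448/2⌋ − ⌊448/17⌋ − ⌊448/19⌋ + ⌊448/34⌋ + ⌊448/38⌋ + ⌊448/323⌋ − ⌊448/646⌋ = 200.

200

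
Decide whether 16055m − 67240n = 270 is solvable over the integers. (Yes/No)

Yes

gcd(16055, 67240): 67240 = 4·16055 + 3020; 16055 = 5·3020 + 955; 3020 = 3·955 + 155; 955 = 6·155 + 25; 155 = 6·25 + 5; 25 = 5·5 + 0 → 5
5 divides 270, so a solution exists.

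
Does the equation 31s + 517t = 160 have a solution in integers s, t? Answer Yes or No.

gcd(31, 517): 517 = 16·31 + 21; 31 = 1·21 + 10; 21 = 2·10 + 1; 10 = 10·1 + 0 → 1
1 divides 160, so a solution exists.

Yes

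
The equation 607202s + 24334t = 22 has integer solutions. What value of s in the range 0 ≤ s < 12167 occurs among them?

gcd(607202, 24334) = 2 (Euclid: 607202 = 24·24334 + 23186; 24334 = 1·23186 + 1148; 23186 = 20·1148 + 226; 1148 = 5·226 + 18; 226 = 12·18 + 10; 18 = 1·10 + 8; 10 = 1·8 + 2; 8 = 4·2 + 0), and 2 | 22.
Extended Euclid: 607202·(2692) + 24334·(-67173) = 2. Scale by 11: s₀ = 29612.
General solution s = s₀ + 12167k; reducing mod 12167 gives s = 5278 (and t = -131701).

5278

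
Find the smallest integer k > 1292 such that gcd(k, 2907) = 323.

1615

Multiples of 323 above 1292: 323·5, 323·6, … . Need the cofactor coprime to 2907/323 = 9.
Checking s = 5, 6, … the first with gcd(s, 9) = 1 is s = 5, giving 1615.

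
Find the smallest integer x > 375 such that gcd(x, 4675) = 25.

400

gcd(x, 4675) = 25 forces 25 | x; write x = 25s. Then gcd(25s, 25·187) = 25·gcd(s, 187), so need gcd(s, 187) = 1.
25s > 375 gives s ≥ 16. The least s ≥ 16 coprime to 187 is 16, so x = 25·16 = 400.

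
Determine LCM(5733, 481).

212121

gcd first: 5733 = 11·481 + 442; 481 = 1·442 + 39; 442 = 11·39 + 13; 39 = 3·13 + 0 → gcd = 13
lcm = 5733·481/gcd = 2757573/13 = 212121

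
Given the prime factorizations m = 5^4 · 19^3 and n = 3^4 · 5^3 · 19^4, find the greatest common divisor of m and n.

857375

min exponent per shared prime: 5^3 · 19^3 = 857375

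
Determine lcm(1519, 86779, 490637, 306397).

5433345048131

lcm(1519, 86779) = 1519·86779/gcd = 131817301/49 = 2690149
lcm(2690149, 490637) = 2690149·490637/gcd = 1319886634913/1519 = 868918127
lcm(868918127, 306397) = 868918127·306397/gcd = 266233907358419/49 = 5433345048131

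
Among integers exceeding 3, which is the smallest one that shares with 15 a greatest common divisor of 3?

6

15 = 3·5. Any t with gcd(t, 15) = 3 is a multiple of 3, say 3s, with s coprime to 5.
Need s > 3/3, so s ≥ 2. First s ≥ 2 with gcd(s, 5) = 1 is s = 2. Thus t = 3·2 = 6.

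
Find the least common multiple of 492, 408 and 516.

719304

492 = 2² · 3 · 41; 408 = 2³ · 3 · 17; 516 = 2² · 3 · 43
lcm takes max exponent of each prime: 2³ · 3 · 17 · 41 · 43 = 719304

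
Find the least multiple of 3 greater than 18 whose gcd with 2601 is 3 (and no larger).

Multiples of 3 above 18: 3·7, 3·8, … . Need the cofactor coprime to 2601/3 = 867.
Checking s = 7, 8, … the first with gcd(s, 867) = 1 is s = 7, giving 21.

21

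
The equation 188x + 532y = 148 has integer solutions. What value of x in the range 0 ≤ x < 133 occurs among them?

97

Reduce mod 532: 188x ≡ 148 (mod 532). With g = gcd(188, 532) = 4 dividing 148, divide through: 47x ≡ 37 (mod 133).
Since gcd(47, 133) = 1, x ≡ 37·(47)⁻¹ ≡ 97 (mod 133). Smallest non-negative: 97.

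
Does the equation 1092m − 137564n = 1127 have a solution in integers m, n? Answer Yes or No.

No

By Bézout, 1092m − 137564n = 1127 has integer solutions iff gcd(1092, 137564) | 1127.
Euclid: 137564 = 125·1092 + 1064; 1092 = 1·1064 + 28; 1064 = 38·28 + 0. gcd = 28; 1127 mod 28 = 7. No.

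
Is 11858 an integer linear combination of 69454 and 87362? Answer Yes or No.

Yes

gcd(69454, 87362): 87362 = 1·69454 + 17908; 69454 = 3·17908 + 15730; 17908 = 1·15730 + 2178; 15730 = 7·2178 + 484; 2178 = 4·484 + 242; 484 = 2·242 + 0 → 242
242 divides 11858, so a solution exists.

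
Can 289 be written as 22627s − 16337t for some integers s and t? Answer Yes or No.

Yes

gcd(22627, 16337): 22627 = 1·16337 + 6290; 16337 = 2·6290 + 3757; 6290 = 1·3757 + 2533; 3757 = 1·2533 + 1224; 2533 = 2·1224 + 85; 1224 = 14·85 + 34; 85 = 2·34 + 17; 34 = 2·17 + 0 → 17
17 divides 289, so a solution exists.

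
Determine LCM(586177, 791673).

586177 = 17 · 29² · 41; 791673 = 3 · 17 · 19² · 43
max exponents: 3 · 17 · 19² · 29² · 41 · 43 = 27297676713

27297676713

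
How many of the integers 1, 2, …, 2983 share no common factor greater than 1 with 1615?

1615 = 5·17·19. Inclusion–exclusion on these primes:
2983 − ⌊2983/5⌋ − ⌊2983/17⌋ − ⌊2983/19⌋ + ⌊2983/85⌋ + ⌊2983/95⌋ + ⌊2983/323⌋ − ⌊2983/1615⌋ = 2129

2129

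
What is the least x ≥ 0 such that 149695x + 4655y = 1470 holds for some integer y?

2

Reduce mod 4655: 149695x ≡ 1470 (mod 4655). With g = gcd(149695, 4655) = 245 dividing 1470, divide through: 611x ≡ 6 (mod 19).
Since gcd(611, 19) = 1, x ≡ 6·(611)⁻¹ ≡ 2 (mod 19). Smallest non-negative: 2.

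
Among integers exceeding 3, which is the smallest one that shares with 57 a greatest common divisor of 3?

57 = 3·19. Any k with gcd(k, 57) = 3 is a multiple of 3, say 3s, with s coprime to 19.
Need s > 3/3, so s ≥ 2. First s ≥ 2 with gcd(s, 19) = 1 is s = 2. Thus k = 3·2 = 6.

6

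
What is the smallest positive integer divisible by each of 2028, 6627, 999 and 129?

2028 = 2² · 3 · 13²; 6627 = 3 · 47²; 999 = 3³ · 37; 129 = 3 · 43
lcm takes max exponent of each prime: 2² · 3³ · 13² · 37 · 43 · 47² = 64147000788

64147000788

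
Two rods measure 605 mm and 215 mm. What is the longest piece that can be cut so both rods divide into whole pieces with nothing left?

5

605 = 5 · 11²
215 = 5 · 43
Common: 5 = 5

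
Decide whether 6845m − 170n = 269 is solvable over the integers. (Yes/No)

By Bézout, 6845m − 170n = 269 has integer solutions iff gcd(6845, 170) | 269.
Euclid: 6845 = 40·170 + 45; 170 = 3·45 + 35; 45 = 1·35 + 10; 35 = 3·10 + 5; 10 = 2·5 + 0. gcd = 5; 269 mod 5 = 4. No.

No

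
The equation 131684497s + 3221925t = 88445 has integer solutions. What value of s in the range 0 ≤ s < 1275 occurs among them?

785

Euclid: 131684497 = 40·3221925 + 2807497; 3221925 = 1·2807497 + 414428; 2807497 = 6·414428 + 320929; 414428 = 1·320929 + 93499; 320929 = 3·93499 + 40432; 93499 = 2·40432 + 12635; 40432 = 3·12635 + 2527; 12635 = 5·2527 + 0 → gcd = 2527; 88445 = 2527·35.
Back-substitution yields 131684497·(241) + 3221925·(-9850) = 2527, so one solution is s = 241·35 = 8435, t = -9850·35 = -344750.
Solutions in s differ by 3221925/2527 = 1275; the one in [0, 1275) is 8435 mod 1275 = 785.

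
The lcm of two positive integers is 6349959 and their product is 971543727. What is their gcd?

153

gcd·lcm = product, so gcd = 971543727/6349959 = 153.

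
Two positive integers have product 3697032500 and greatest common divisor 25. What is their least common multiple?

147881300

gcd·lcm = product, so lcm = 3697032500/25 = 147881300.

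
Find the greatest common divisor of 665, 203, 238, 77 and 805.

7

gcd(665, 203): 665 = 3·203 + 56; 203 = 3·56 + 35; 56 = 1·35 + 21; 35 = 1·21 + 14; 21 = 1·14 + 7; 14 = 2·7 + 0 → 7
gcd(7, 238): 238 = 34·7 + 0 → 7
gcd(7, 77): 77 = 11·7 + 0 → 7
gcd(7, 805): 805 = 115·7 + 0 → 7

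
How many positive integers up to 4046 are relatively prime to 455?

Prime factors of 455: 5, 7, 13. Count integers ≤ 4046 divisible by none of them.
By inclusion–exclusion: 4046 − ⌊4046/5⌋ − ⌊4046/7⌋ − ⌊4046/13⌋ + ⌊4046/35⌋ + ⌊4046/65⌋ + ⌊4046/91⌋ − ⌊4046/455⌋ = 2561.

2561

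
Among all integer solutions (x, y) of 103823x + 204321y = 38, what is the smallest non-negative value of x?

gcd(103823, 204321) = 1 (Euclid: 204321 = 1·103823 + 100498; 103823 = 1·100498 + 3325; 100498 = 30·3325 + 748; 3325 = 4·748 + 333; 748 = 2·333 + 82; 333 = 4·82 + 5; 82 = 16·5 + 2; 5 = 2·2 + 1; 2 = 2·1 + 0), and 1 | 38.
Extended Euclid: 103823·(82220) + 204321·(-41779) = 1. Scale by 38: x₀ = 3124360.
General solution x = x₀ + 204321t; reducing mod 204321 gives x = 59545 (and y = -30257).

59545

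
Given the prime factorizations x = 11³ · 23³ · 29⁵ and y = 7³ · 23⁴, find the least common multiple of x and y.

2620435709591319697

max exponent per prime: 7³ · 11³ · 23⁴ · 29⁵ = 2620435709591319697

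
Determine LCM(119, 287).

4879

119 = 7 · 17; 287 = 7 · 41
max exponents: 7 · 17 · 41 = 4879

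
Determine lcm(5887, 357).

gcd first: 5887 = 16·357 + 175; 357 = 2·175 + 7; 175 = 25·7 + 0 → gcd = 7
lcm = 5887·357/gcd = 2101659/7 = 300237

300237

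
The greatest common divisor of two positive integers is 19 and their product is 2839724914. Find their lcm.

Since gcd(u,v)·lcm(u,v) = uv, lcm = 2839724914/19 = 149459206.

149459206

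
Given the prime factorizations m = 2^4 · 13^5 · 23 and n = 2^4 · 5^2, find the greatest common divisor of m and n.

min exponent per shared prime: 2^4 = 16

16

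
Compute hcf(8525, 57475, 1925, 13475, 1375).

8525 = 5² · 11 · 31; 57475 = 5² · 11² · 19; 1925 = 5² · 7 · 11; 13475 = 5² · 7² · 11; 1375 = 5³ · 11
gcd takes min exponent of each prime: 5² · 11 = 275

275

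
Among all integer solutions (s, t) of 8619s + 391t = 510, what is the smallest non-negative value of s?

Euclid: 8619 = 22·391 + 17; 391 = 23·17 + 0 → gcd = 17; 510 = 17·30.
Back-substitution yields 8619·(1) + 391·(-22) = 17, so one solution is s = 1·30 = 30, t = -22·30 = -660.
Solutions in s differ by 391/17 = 23; the one in [0, 23) is 30 mod 23 = 7.

7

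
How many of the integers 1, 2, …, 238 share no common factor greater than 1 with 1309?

Prime factors of 1309: 7, 11, 17. Count integers ≤ 238 divisible by none of them.
By inclusion–exclusion: 238 − ⌊238/7⌋ − ⌊238/11⌋ − ⌊238/17⌋ + ⌊238/77⌋ + ⌊238/119⌋ + ⌊238/187⌋ − ⌊238/1309⌋ = 175.

175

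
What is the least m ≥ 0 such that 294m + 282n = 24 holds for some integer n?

Reduce mod 282: 294m ≡ 24 (mod 282). With g = gcd(294, 282) = 6 dividing 24, divide through: 49m ≡ 4 (mod 47).
Since gcd(49, 47) = 1, m ≡ 4·(49)⁻¹ ≡ 2 (mod 47). Smallest non-negative: 2.

2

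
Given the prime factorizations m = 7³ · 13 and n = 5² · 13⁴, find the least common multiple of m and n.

244910575

max exponent per prime: 5² · 7³ · 13⁴ = 244910575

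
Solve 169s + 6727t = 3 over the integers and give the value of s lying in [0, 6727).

gcd(169, 6727) = 1 (Euclid: 6727 = 39·169 + 136; 169 = 1·136 + 33; 136 = 4·33 + 4; 33 = 8·4 + 1; 4 = 4·1 + 0), and 1 | 3.
Extended Euclid: 169·(1632) + 6727·(-41) = 1. Scale by 3: s₀ = 4896.
General solution s = s₀ + 6727k; reducing mod 6727 gives s = 4896 (and t = -123).

4896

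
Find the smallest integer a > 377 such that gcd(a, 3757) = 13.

390

gcd(a, 3757) = 13 forces 13 | a; write a = 13s. Then gcd(13s, 13·289) = 13·gcd(s, 289), so need gcd(s, 289) = 1.
13s > 377 gives s ≥ 30. The least s ≥ 30 coprime to 289 is 30, so a = 13·30 = 390.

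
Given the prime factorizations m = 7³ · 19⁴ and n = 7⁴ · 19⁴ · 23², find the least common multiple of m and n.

max exponent per prime: 7⁴ · 19⁴ · 23² = 165524481409

165524481409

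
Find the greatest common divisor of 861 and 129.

3

Euclid: 861 = 6·129 + 87; 129 = 1·87 + 42; 87 = 2·42 + 3; 42 = 14·3 + 0. Last nonzero remainder: 3.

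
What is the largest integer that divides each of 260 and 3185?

65

Euclid: 3185 = 12·260 + 65; 260 = 4·65 + 0. Last nonzero remainder: 65.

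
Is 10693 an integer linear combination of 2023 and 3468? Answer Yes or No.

Yes

By Bézout, 2023m + 3468n = 10693 has integer solutions iff gcd(2023, 3468) | 10693.
Euclid: 3468 = 1·2023 + 1445; 2023 = 1·1445 + 578; 1445 = 2·578 + 289; 578 = 2·289 + 0. gcd = 289; 10693 mod 289 = 0. Yes.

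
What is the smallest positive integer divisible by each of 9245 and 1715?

gcd first: 9245 = 5·1715 + 670; 1715 = 2·670 + 375; 670 = 1·375 + 295; 375 = 1·295 + 80; 295 = 3·80 + 55; 80 = 1·55 + 25; 55 = 2·25 + 5; 25 = 5·5 + 0 → gcd = 5
lcm = 9245·1715/gcd = 15855175/5 = 3171035

3171035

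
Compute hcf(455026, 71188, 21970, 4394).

455026 = 2 · 11 · 13 · 37 · 43; 71188 = 2² · 13 · 37²; 21970 = 2 · 5 · 13³; 4394 = 2 · 13³
gcd takes min exponent of each prime: 2 · 13 = 26

26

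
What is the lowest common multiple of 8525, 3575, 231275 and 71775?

8525 = 5² · 11 · 31; 3575 = 5² · 11 · 13; 231275 = 5² · 11 · 29²; 71775 = 3² · 5² · 11 · 29
lcm takes max exponent of each prime: 3² · 5² · 11 · 13 · 29² · 31 = 838834425

838834425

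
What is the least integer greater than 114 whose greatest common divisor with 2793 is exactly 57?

2793 = 57·49. Any t with gcd(t, 2793) = 57 is a multiple of 57, say 57s, with s coprime to 49.
Need s > 114/57, so s ≥ 3. First s ≥ 3 with gcd(s, 49) = 1 is s = 3. Thus t = 57·3 = 171.

171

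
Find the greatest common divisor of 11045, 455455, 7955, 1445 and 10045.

11045 = 5 · 47²; 455455 = 5 · 7² · 11 · 13²; 7955 = 5 · 37 · 43; 1445 = 5 · 17²; 10045 = 5 · 7² · 41
gcd takes min exponent of each prime: 5 = 5

5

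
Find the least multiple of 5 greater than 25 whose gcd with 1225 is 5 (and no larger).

gcd(k, 1225) = 5 forces 5 | k; write k = 5s. Then gcd(5s, 5·245) = 5·gcd(s, 245), so need gcd(s, 245) = 1.
5s > 25 gives s ≥ 6. The least s ≥ 6 coprime to 245 is 6, so k = 5·6 = 30.

30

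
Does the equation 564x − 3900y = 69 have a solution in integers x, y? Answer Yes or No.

No

gcd(564, 3900): 3900 = 6·564 + 516; 564 = 1·516 + 48; 516 = 10·48 + 36; 48 = 1·36 + 12; 36 = 3·12 + 0 → 12
12 does not divide 69, so a solution does not exist.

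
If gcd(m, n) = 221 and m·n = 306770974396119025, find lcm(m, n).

1388103956543525

Since gcd(m,n)·lcm(m,n) = mn, lcm = 306770974396119025/221 = 1388103956543525.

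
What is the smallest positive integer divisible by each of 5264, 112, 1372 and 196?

5264 = 2⁴ · 7 · 47; 112 = 2⁴ · 7; 1372 = 2² · 7³; 196 = 2² · 7²
lcm takes max exponent of each prime: 2⁴ · 7³ · 47 = 257936

257936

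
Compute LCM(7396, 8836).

7396 = 2² · 43²; 8836 = 2² · 47²
max exponents: 2² · 43² · 47² = 16337764

16337764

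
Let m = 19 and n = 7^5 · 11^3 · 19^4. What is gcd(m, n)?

19

min exponent per shared prime: 19 = 19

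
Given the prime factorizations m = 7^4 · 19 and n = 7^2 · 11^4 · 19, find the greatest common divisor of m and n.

931

min exponent per shared prime: 7^2 · 19 = 931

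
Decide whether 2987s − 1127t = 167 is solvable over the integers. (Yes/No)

Yes

By Bézout, 2987s − 1127t = 167 has integer solutions iff gcd(2987, 1127) | 167.
Euclid: 2987 = 2·1127 + 733; 1127 = 1·733 + 394; 733 = 1·394 + 339; 394 = 1·339 + 55; 339 = 6·55 + 9; 55 = 6·9 + 1; 9 = 9·1 + 0. gcd = 1; 167 mod 1 = 0. Yes.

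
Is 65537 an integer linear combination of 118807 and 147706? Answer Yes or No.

gcd(118807, 147706): 147706 = 1·118807 + 28899; 118807 = 4·28899 + 3211; 28899 = 9·3211 + 0 → 3211
3211 does not divide 65537, so a solution does not exist.

No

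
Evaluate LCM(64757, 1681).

108856517

64757 = 7 · 11 · 29²; 1681 = 41²
max exponents: 7 · 11 · 29² · 41² = 108856517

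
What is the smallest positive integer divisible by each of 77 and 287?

3157

77 = 7 · 11; 287 = 7 · 41
max exponents: 7 · 11 · 41 = 3157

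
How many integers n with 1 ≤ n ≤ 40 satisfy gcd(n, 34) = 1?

19

Prime factors of 34: 2, 17. Count integers ≤ 40 divisible by none of them.
By inclusion–exclusion: 40 − ⌊40/2⌋ − ⌊40/17⌋ + ⌊40/34⌋ = 19.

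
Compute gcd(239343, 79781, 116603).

239343 = 3 · 13 · 17 · 19²; 79781 = 13 · 17 · 19²; 116603 = 17 · 19³
gcd takes min exponent of each prime: 17 · 19² = 6137

6137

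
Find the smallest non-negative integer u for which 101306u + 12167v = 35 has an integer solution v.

2130

gcd(101306, 12167) = 1 (Euclid: 101306 = 8·12167 + 3970; 12167 = 3·3970 + 257; 3970 = 15·257 + 115; 257 = 2·115 + 27; 115 = 4·27 + 7; 27 = 3·7 + 6; 7 = 1·6 + 1; 6 = 6·1 + 0), and 1 | 35.
Extended Euclid: 101306·(1799) + 12167·(-14979) = 1. Scale by 35: u₀ = 62965.
General solution u = u₀ + 12167t; reducing mod 12167 gives u = 2130 (and v = -17735).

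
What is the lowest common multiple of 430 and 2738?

588670

430 = 2 · 5 · 43; 2738 = 2 · 37²
max exponents: 2 · 5 · 37² · 43 = 588670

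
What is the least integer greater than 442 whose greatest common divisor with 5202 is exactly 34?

476

5202 = 34·153. Any t with gcd(t, 5202) = 34 is a multiple of 34, say 34s, with s coprime to 153.
Need s > 442/34, so s ≥ 14. First s ≥ 14 with gcd(s, 153) = 1 is s = 14. Thus t = 34·14 = 476.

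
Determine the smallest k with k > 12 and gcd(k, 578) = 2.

14

578 = 2·289. Any k with gcd(k, 578) = 2 is a multiple of 2, say 2s, with s coprime to 289.
Need s > 12/2, so s ≥ 7. First s ≥ 7 with gcd(s, 289) = 1 is s = 7. Thus k = 2·7 = 14.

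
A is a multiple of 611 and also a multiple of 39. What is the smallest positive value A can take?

gcd first: 611 = 15·39 + 26; 39 = 1·26 + 13; 26 = 2·13 + 0 → gcd = 13
lcm = 611·39/gcd = 23829/13 = 1833

1833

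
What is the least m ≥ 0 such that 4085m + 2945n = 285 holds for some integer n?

gcd(4085, 2945) = 95 (Euclid: 4085 = 1·2945 + 1140; 2945 = 2·1140 + 665; 1140 = 1·665 + 475; 665 = 1·475 + 190; 475 = 2·190 + 95; 190 = 2·95 + 0), and 95 | 285.
Extended Euclid: 4085·(13) + 2945·(-18) = 95. Scale by 3: m₀ = 39.
General solution m = m₀ + 31t; reducing mod 31 gives m = 8 (and n = -11).

8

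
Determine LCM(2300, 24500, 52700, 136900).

406544400500

2300 = 2² · 5² · 23; 24500 = 2² · 5³ · 7²; 52700 = 2² · 5² · 17 · 31; 136900 = 2² · 5² · 37²
lcm takes max exponent of each prime: 2² · 5³ · 7² · 17 · 23 · 31 · 37² = 406544400500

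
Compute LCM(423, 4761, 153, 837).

353775627

423 = 3² · 47; 4761 = 3² · 23²; 153 = 3² · 17; 837 = 3³ · 31
lcm takes max exponent of each prime: 3³ · 17 · 23² · 31 · 47 = 353775627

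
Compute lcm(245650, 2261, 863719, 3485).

245650 = 2 · 5² · 17³; 2261 = 7 · 17 · 19; 863719 = 17 · 23 · 47²; 3485 = 5 · 17 · 41
lcm takes max exponent of each prime: 2 · 5² · 7 · 17³ · 19 · 23 · 41 · 47² = 68057472766150

68057472766150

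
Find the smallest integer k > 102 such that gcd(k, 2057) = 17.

119

gcd(k, 2057) = 17 forces 17 | k; write k = 17s. Then gcd(17s, 17·121) = 17·gcd(s, 121), so need gcd(s, 121) = 1.
17s > 102 gives s ≥ 7. The least s ≥ 7 coprime to 121 is 7, so k = 17·7 = 119.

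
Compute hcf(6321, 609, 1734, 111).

3

gcd(6321, 609): 6321 = 10·609 + 231; 609 = 2·231 + 147; 231 = 1·147 + 84; 147 = 1·84 + 63; 84 = 1·63 + 21; 63 = 3·21 + 0 → 21
gcd(21, 1734): 1734 = 82·21 + 12; 21 = 1·12 + 9; 12 = 1·9 + 3; 9 = 3·3 + 0 → 3
gcd(3, 111): 111 = 37·3 + 0 → 3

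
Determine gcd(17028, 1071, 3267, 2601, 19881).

17028 = 2² · 3² · 11 · 43; 1071 = 3² · 7 · 17; 3267 = 3³ · 11²; 2601 = 3² · 17²; 19881 = 3² · 47²
gcd takes min exponent of each prime: 3² = 9

9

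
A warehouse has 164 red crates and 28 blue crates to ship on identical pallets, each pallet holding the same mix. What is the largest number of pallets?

4

Euclid: 164 = 5·28 + 24; 28 = 1·24 + 4; 24 = 6·4 + 0. Last nonzero remainder: 4.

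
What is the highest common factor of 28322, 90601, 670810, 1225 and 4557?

49

28322 = 2 · 7² · 17²; 90601 = 7² · 43²; 670810 = 2 · 5 · 7² · 37²; 1225 = 5² · 7²; 4557 = 3 · 7² · 31
gcd takes min exponent of each prime: 7² = 49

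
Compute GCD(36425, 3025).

Euclid: 36425 = 12·3025 + 125; 3025 = 24·125 + 25; 125 = 5·25 + 0. Last nonzero remainder: 25.

25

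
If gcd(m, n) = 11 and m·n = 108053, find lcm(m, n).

9823

For any two positive integers, gcd × lcm equals their product. Hence lcm = 108053 / 11 = 9823.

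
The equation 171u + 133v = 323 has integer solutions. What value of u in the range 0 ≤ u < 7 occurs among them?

5

gcd(171, 133) = 19 (Euclid: 171 = 1·133 + 38; 133 = 3·38 + 19; 38 = 2·19 + 0), and 19 | 323.
Extended Euclid: 171·(-3) + 133·(4) = 19. Scale by 17: u₀ = -51.
General solution u = u₀ + 7t; reducing mod 7 gives u = 5 (and v = -4).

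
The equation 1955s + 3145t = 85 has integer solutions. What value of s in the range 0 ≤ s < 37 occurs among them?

29

gcd(1955, 3145) = 85 (Euclid: 3145 = 1·1955 + 1190; 1955 = 1·1190 + 765; 1190 = 1·765 + 425; 765 = 1·425 + 340; 425 = 1·340 + 85; 340 = 4·85 + 0), and 85 | 85.
Extended Euclid: 1955·(-8) + 3145·(5) = 85. Scale by 1: s₀ = -8.
General solution s = s₀ + 37k; reducing mod 37 gives s = 29 (and t = -18).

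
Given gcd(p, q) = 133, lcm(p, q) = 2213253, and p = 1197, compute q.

Using pq = gcd(p,q)·lcm(p,q) = 133·2213253 = 294362649, we get q = 294362649/1197 = 245917.

245917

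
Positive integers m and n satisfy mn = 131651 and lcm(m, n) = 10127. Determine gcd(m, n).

13

gcd·lcm = product, so gcd = 131651/10127 = 13.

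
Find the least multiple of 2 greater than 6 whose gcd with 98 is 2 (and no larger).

8

98 = 2·49. Any m with gcd(m, 98) = 2 is a multiple of 2, say 2s, with s coprime to 49.
Need s > 6/2, so s ≥ 4. First s ≥ 4 with gcd(s, 49) = 1 is s = 4. Thus m = 2·4 = 8.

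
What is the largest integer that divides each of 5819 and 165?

5819 = 11 · 23²
165 = 3 · 5 · 11
Common: 11 = 11

11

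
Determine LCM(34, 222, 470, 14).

6208230

34 = 2 · 17; 222 = 2 · 3 · 37; 470 = 2 · 5 · 47; 14 = 2 · 7
lcm takes max exponent of each prime: 2 · 3 · 5 · 7 · 17 · 37 · 47 = 6208230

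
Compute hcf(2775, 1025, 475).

2775 = 3 · 5² · 37; 1025 = 5² · 41; 475 = 5² · 19
gcd takes min exponent of each prime: 5² = 25

25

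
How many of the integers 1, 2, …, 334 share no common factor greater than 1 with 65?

248

65 = 5·13. Inclusion–exclusion on these primes:
334 − ⌊334/5⌋ − ⌊334/13⌋ + ⌊334/65⌋ = 248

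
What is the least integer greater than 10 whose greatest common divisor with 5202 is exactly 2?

14

gcd(k, 5202) = 2 forces 2 | k; write k = 2s. Then gcd(2s, 2·2601) = 2·gcd(s, 2601), so need gcd(s, 2601) = 1.
2s > 10 gives s ≥ 6. The least s ≥ 6 coprime to 2601 is 7, so k = 2·7 = 14.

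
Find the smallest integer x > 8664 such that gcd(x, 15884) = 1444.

gcd(x, 15884) = 1444 forces 1444 | x; write x = 1444s. Then gcd(1444s, 1444·11) = 1444·gcd(s, 11), so need gcd(s, 11) = 1.
1444s > 8664 gives s ≥ 7. The least s ≥ 7 coprime to 11 is 7, so x = 1444·7 = 10108.

10108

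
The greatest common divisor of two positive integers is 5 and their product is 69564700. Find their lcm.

gcd·lcm = product, so lcm = 69564700/5 = 13912940.

13912940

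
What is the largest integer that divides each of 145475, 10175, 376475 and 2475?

gcd(145475, 10175): 145475 = 14·10175 + 3025; 10175 = 3·3025 + 1100; 3025 = 2·1100 + 825; 1100 = 1·825 + 275; 825 = 3·275 + 0 → 275
gcd(275, 376475): 376475 = 1369·275 + 0 → 275
gcd(275, 2475): 2475 = 9·275 + 0 → 275

275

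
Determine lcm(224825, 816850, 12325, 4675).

137844254350

lcm(224825, 816850) = 224825·816850/gcd = 183648301250/425 = 432113650
lcm(432113650, 12325) = 432113650·12325/gcd = 5325800736250/425 = 12531295850
lcm(12531295850, 4675) = 12531295850·4675/gcd = 58583808098750/425 = 137844254350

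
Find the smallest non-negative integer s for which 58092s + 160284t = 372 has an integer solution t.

149

Euclid: 160284 = 2·58092 + 44100; 58092 = 1·44100 + 13992; 44100 = 3·13992 + 2124; 13992 = 6·2124 + 1248; 2124 = 1·1248 + 876; 1248 = 1·876 + 372; 876 = 2·372 + 132; 372 = 2·132 + 108; 132 = 1·108 + 24; 108 = 4·24 + 12; 24 = 2·12 + 0 → gcd = 12; 372 = 12·31.
Back-substitution yields 58092·(6037) + 160284·(-2188) = 12, so one solution is s = 6037·31 = 187147, t = -2188·31 = -67828.
Solutions in s differ by 160284/12 = 13357; the one in [0, 13357) is 187147 mod 13357 = 149.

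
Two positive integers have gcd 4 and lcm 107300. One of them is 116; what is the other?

m·n = gcd·lcm = 4·107300 = 429200, so n = 429200/116 = 3700.

3700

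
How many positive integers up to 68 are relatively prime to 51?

51 = 3·17. Inclusion–exclusion on these primes:
68 − ⌊68/3⌋ − ⌊68/17⌋ + ⌊68/51⌋ = 43

43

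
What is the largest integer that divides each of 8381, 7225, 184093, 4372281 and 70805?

8381 = 17² · 29; 7225 = 5² · 17²; 184093 = 7² · 13 · 17²; 4372281 = 3² · 17² · 41²; 70805 = 5 · 7² · 17²
gcd takes min exponent of each prime: 17² = 289

289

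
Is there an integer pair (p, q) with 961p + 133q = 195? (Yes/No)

Yes

gcd(961, 133): 961 = 7·133 + 30; 133 = 4·30 + 13; 30 = 2·13 + 4; 13 = 3·4 + 1; 4 = 4·1 + 0 → 1
1 divides 195, so a solution exists.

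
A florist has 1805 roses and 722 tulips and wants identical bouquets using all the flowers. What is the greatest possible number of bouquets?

361

1805 = 5 · 19²
722 = 2 · 19²
Common: 19² = 361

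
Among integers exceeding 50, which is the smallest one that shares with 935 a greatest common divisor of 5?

gcd(m, 935) = 5 forces 5 | m; write m = 5s. Then gcd(5s, 5·187) = 5·gcd(s, 187), so need gcd(s, 187) = 1.
5s > 50 gives s ≥ 11. The least s ≥ 11 coprime to 187 is 12, so m = 5·12 = 60.

60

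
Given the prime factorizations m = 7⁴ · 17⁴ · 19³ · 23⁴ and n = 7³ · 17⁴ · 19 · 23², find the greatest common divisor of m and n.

min exponent per shared prime: 7³ · 17⁴ · 19 · 23² = 287938062853

287938062853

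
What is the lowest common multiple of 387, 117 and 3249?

387 = 3² · 43; 117 = 3² · 13; 3249 = 3² · 19²
lcm takes max exponent of each prime: 3² · 13 · 19² · 43 = 1816191

1816191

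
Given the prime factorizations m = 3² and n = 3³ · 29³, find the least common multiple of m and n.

658503

max exponent per prime: 3³ · 29³ = 658503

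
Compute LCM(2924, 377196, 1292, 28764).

1010508084

lcm(2924, 377196) = 2924·377196/gcd = 1102921104/2924 = 377196
lcm(377196, 1292) = 377196·1292/gcd = 487337232/68 = 7166724
lcm(7166724, 28764) = 7166724·28764/gcd = 206143649136/204 = 1010508084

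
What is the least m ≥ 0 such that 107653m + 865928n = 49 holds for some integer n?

gcd(107653, 865928) = 49 (Euclid: 865928 = 8·107653 + 4704; 107653 = 22·4704 + 4165; 4704 = 1·4165 + 539; 4165 = 7·539 + 392; 539 = 1·392 + 147; 392 = 2·147 + 98; 147 = 1·98 + 49; 98 = 2·49 + 0), and 49 | 49.
Extended Euclid: 107653·(-6443) + 865928·(801) = 49. Scale by 1: m₀ = -6443.
General solution m = m₀ + 17672t; reducing mod 17672 gives m = 11229 (and n = -1396).

11229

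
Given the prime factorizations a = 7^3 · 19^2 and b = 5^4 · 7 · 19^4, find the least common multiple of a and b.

27937564375

max exponent per prime: 5^4 · 7^3 · 19^4 = 27937564375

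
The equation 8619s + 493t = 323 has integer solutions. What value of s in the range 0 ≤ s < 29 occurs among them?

20

Reduce mod 493: 8619s ≡ 323 (mod 493). With g = gcd(8619, 493) = 17 dividing 323, divide through: 507s ≡ 19 (mod 29).
Since gcd(507, 29) = 1, s ≡ 19·(507)⁻¹ ≡ 20 (mod 29). Smallest non-negative: 20.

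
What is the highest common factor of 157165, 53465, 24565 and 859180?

85

157165 = 5 · 17 · 43²; 53465 = 5 · 17² · 37; 24565 = 5 · 17³; 859180 = 2² · 5 · 7 · 17 · 19²
gcd takes min exponent of each prime: 5 · 17 = 85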